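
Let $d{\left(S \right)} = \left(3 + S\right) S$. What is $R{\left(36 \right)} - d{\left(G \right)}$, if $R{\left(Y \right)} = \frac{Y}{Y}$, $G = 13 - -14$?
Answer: $-809$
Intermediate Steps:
$G = 27$ ($G = 13 + 14 = 27$)
$d{\left(S \right)} = S \left(3 + S\right)$
$R{\left(Y \right)} = 1$
$R{\left(36 \right)} - d{\left(G \right)} = 1 - 27 \left(3 + 27\right) = 1 - 27 \cdot 30 = 1 - 810 = -809$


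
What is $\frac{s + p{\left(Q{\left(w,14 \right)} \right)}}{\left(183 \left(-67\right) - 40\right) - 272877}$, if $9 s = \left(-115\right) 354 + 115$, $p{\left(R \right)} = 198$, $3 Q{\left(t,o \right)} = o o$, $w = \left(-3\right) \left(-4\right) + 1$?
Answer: $\frac{38813}{2566602} \approx 0.015122$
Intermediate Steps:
$w = 13$ ($w = 12 + 1 = 13$)
$Q{\left(t,o \right)} = \frac{o^{2}}{3}$ ($Q{\left(t,o \right)} = \frac{o o}{3} = \frac{o^{2}}{3}$)
$s = - \frac{40595}{9}$ ($s = \frac{\left(-115\right) 354 + 115}{9} = \frac{-40710 + 115}{9} = \frac{1}{9} \left(-40595\right) = - \frac{40595}{9} \approx -4510.6$)
$\frac{s + p{\left(Q{\left(w,14 \right)} \right)}}{\left(183 \left(-67\right) - 40\right) - 272877} = \frac{- \frac{40595}{9} + 198}{\left(183 \left(-67\right) - 40\right) - 272877} = - \frac{38813}{9 \left(\left(-12261 - 40\right) - 272877\right)} = - \frac{38813}{9 \left(-12301 - 272877\right)} = - \frac{38813}{9 \left(-285178\right)} = \left(- \frac{38813}{9}\right) \left(- \frac{1}{285178}\right) = \frac{38813}{2566602}$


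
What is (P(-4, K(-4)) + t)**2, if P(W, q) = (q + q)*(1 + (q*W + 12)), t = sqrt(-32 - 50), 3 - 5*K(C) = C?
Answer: 217074/625 + 1036*I*sqrt(82)/25 ≈ 347.32 + 375.26*I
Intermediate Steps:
K(C) = 3/5 - C/5
t = I*sqrt(82) (t = sqrt(-82) = I*sqrt(82) ≈ 9.0554*I)
P(W, q) = 2*q*(13 + W*q) (P(W, q) = (2*q)*(1 + (W*q + 12)) = (2*q)*(1 + (12 + W*q)) = (2*q)*(13 + W*q) = 2*q*(13 + W*q))
(P(-4, K(-4)) + t)**2 = (2*(3/5 - 1/5*(-4))*(13 - 4*(3/5 - 1/5*(-4))) + I*sqrt(82))**2 = (2*(3/5 + 4/5)*(13 - 4*(3/5 + 4/5)) + I*sqrt(82))**2 = (2*(7/5)*(13 - 4*7/5) + I*sqrt(82))**2 = (2*(7/5)*(13 - 28/5) + I*sqrt(82))**2 = (2*(7/5)*(37/5) + I*sqrt(82))**2 = (518/25 + I*sqrt(82))**2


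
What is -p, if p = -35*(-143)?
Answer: -5005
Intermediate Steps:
p = 5005
-p = -1*5005 = -5005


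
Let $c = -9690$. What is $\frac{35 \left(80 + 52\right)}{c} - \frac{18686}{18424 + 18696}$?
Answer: $- \frac{5876029}{5994880} \approx -0.98018$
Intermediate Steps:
$\frac{35 \left(80 + 52\right)}{c} - \frac{18686}{18424 + 18696} = \frac{35 \left(80 + 52\right)}{-9690} - \frac{18686}{18424 + 18696} = 35 \cdot 132 \left(- \frac{1}{9690}\right) - \frac{18686}{37120} = 4620 \left(- \frac{1}{9690}\right) - \frac{9343}{18560} = - \frac{154}{323} - \frac{9343}{18560} = - \frac{5876029}{5994880}$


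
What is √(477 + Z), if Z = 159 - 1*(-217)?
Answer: √853 ≈ 29.206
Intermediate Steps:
Z = 376 (Z = 159 + 217 = 376)
√(477 + Z) = √(477 + 376) = √853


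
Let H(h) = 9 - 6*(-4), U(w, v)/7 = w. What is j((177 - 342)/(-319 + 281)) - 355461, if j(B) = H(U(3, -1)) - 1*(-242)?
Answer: -355186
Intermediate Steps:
U(w, v) = 7*w
H(h) = 33 (H(h) = 9 - 1*(-24) = 9 + 24 = 33)
j(B) = 275 (j(B) = 33 - 1*(-242) = 33 + 242 = 275)
j((177 - 342)/(-319 + 281)) - 355461 = 275 - 355461 = -355186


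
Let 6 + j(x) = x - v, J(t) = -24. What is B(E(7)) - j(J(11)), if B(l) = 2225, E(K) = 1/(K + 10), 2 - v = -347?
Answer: 2604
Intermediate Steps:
v = 349 (v = 2 - 1*(-347) = 2 + 347 = 349)
E(K) = 1/(10 + K)
j(x) = -355 + x (j(x) = -6 + (x - 1*349) = -6 + (x - 349) = -6 + (-349 + x) = -355 + x)
B(E(7)) - j(J(11)) = 2225 - (-355 - 24) = 2225 - 1*(-379) = 2225 + 379 = 2604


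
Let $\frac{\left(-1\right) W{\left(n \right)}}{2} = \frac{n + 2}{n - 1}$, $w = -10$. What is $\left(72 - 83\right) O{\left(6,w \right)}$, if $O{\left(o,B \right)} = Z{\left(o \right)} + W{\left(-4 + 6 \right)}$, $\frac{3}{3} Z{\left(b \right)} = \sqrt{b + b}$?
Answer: $88 - 22 \sqrt{3} \approx 49.895$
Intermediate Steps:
$Z{\left(b \right)} = \sqrt{2} \sqrt{b}$ ($Z{\left(b \right)} = \sqrt{b + b} = \sqrt{2 b} = \sqrt{2} \sqrt{b}$)
$W{\left(n \right)} = - \frac{2 \left(2 + n\right)}{-1 + n}$ ($W{\left(n \right)} = - 2 \frac{n + 2}{n - 1} = - 2 \frac{2 + n}{-1 + n} = - \frac{2 \left(2 + n\right)}{-1 + n}$)
$O{\left(o,B \right)} = -8 + \sqrt{2} \sqrt{o}$ ($O{\left(o,B \right)} = \sqrt{2} \sqrt{o} + \frac{2 \left(-2 - \left(-4 + 6\right)\right)}{-1 + \left(-4 + 6\right)} = \sqrt{2} \sqrt{o} + \frac{2 \left(-2 - 2\right)}{-1 + 2} = \sqrt{2} \sqrt{o} + \frac{2 \left(-2 - 2\right)}{1} = \sqrt{2} \sqrt{o} + 2 \cdot 1 \left(-4\right) = \sqrt{2} \sqrt{o} - 8 = -8 + \sqrt{2} \sqrt{o}$)
$\left(72 - 83\right) O{\left(6,w \right)} = \left(72 - 83\right) \left(-8 + \sqrt{2} \sqrt{6}\right) = - 11 \left(-8 + 2 \sqrt{3}\right) = 88 - 22 \sqrt{3}$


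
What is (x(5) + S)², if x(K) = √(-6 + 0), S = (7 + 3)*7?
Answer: (70 + I*√6)² ≈ 4894.0 + 342.93*I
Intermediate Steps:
S = 70 (S = 10*7 = 70)
x(K) = I*√6 (x(K) = √(-6) = I*√6)
(x(5) + S)² = (I*√6 + 70)² = (70 + I*√6)²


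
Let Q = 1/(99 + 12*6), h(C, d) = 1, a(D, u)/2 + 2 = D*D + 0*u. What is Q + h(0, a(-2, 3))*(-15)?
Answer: -2564/171 ≈ -14.994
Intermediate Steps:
a(D, u) = -4 + 2*D² (a(D, u) = -4 + 2*(D*D + 0*u) = -4 + 2*(D² + 0) = -4 + 2*D²)
Q = 1/171 (Q = 1/(99 + 72) = 1/171 ≈ 0.0058480)
Q + h(0, a(-2, 3))*(-15) = 1/171 + 1*(-15) = 1/171 - 15 = -2564/171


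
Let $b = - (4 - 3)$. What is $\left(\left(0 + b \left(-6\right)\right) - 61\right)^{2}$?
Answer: $3025$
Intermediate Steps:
$b = -1$ ($b = \left(-1\right) 1 = -1$)
$\left(\left(0 + b \left(-6\right)\right) - 61\right)^{2} = \left(\left(0 - -6\right) - 61\right)^{2} = \left(\left(0 + 6\right) - 61\right)^{2} = \left(6 - 61\right)^{2} = \left(-55\right)^{2} = 3025$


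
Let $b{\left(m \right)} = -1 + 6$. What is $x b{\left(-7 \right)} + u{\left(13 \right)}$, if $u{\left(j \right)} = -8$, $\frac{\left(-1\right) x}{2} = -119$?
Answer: $1182$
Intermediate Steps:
$x = 238$ ($x = \left(-2\right) \left(-119\right) = 238$)
$b{\left(m \right)} = 5$
$x b{\left(-7 \right)} + u{\left(13 \right)} = 238 \cdot 5 - 8 = 1190 - 8 = 1182$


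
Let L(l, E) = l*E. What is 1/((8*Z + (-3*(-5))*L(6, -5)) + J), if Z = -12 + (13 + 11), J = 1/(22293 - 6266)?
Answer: -16027/5673557 ≈ -0.0028249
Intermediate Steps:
J = 1/16027 ≈ 6.2395e-5
Z = 12 (Z = -12 + 24 = 12)
L(l, E) = E*l
1/((8*Z + (-3*(-5))*L(6, -5)) + J) = 1/((8*12 + (-3*(-5))*(-5*6)) + 1/16027) = 1/((96 + 15*(-30)) + 1/16027) = 1/((96 - 450) + 1/16027) = 1/(-354 + 1/16027) = 1/(-5673557/16027) = -16027/5673557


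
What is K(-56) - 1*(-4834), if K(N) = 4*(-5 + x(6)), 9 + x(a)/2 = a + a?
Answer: 4838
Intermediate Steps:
x(a) = -18 + 4*a (x(a) = -18 + 2*(a + a) = -18 + 2*(2*a) = -18 + 4*a)
K(N) = 4 (K(N) = 4*(-5 + (-18 + 4*6)) = 4*(-5 + (-18 + 24)) = 4*(-5 + 6) = 4*1 = 4)
K(-56) - 1*(-4834) = 4 - 1*(-4834) = 4 + 4834 = 4838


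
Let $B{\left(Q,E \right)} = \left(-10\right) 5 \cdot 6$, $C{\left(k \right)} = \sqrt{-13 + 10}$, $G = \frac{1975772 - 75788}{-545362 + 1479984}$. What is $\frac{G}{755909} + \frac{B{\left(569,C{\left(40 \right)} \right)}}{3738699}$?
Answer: $- \frac{34140547689764}{440225066000586867} \approx -7.7553 \cdot 10^{-5}$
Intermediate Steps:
$G = \frac{949992}{467311}$ ($G = \frac{1899984}{934622} = 1899984 \cdot \frac{1}{934622} = \frac{949992}{467311} \approx 2.0329$)
$C{\left(k \right)} = i \sqrt{3}$ ($C{\left(k \right)} = \sqrt{-3} = i \sqrt{3}$)
$B{\left(Q,E \right)} = -300$ ($B{\left(Q,E \right)} = \left(-50\right) 6 = -300$)
$\frac{G}{755909} + \frac{B{\left(569,C{\left(40 \right)} \right)}}{3738699} = \frac{949992}{467311 \cdot 755909} - \frac{300}{3738699} = \frac{949992}{467311} \cdot \frac{1}{755909} - \frac{100}{1246233} = \frac{949992}{353244590699} - \frac{100}{1246233} = - \frac{34140547689764}{440225066000586867}$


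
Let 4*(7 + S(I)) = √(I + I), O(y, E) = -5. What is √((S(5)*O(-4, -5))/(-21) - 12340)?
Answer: √(-21770700 + 105*√10)/42 ≈ 111.09*I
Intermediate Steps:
S(I) = -7 + √2*√I/4 (S(I) = -7 + √(I + I)/4 = -7 + √(2*I)/4 = -7 + (√2*√I)/4 = -7 + √2*√I/4)
√((S(5)*O(-4, -5))/(-21) - 12340) = √(((-7 + √2*√5/4)*(-5))/(-21) - 12340) = √(((-7 + √10/4)*(-5))*(-1/21) - 12340) = √((35 - 5*√10/4)*(-1/21) - 12340) = √((-5/3 + 5*√10/84) - 12340) = √(-37025/3 + 5*√10/84)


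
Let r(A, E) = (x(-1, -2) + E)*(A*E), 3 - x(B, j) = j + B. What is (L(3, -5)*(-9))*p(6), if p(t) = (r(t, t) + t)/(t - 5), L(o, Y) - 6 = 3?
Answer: -35478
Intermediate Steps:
x(B, j) = 3 - B - j (x(B, j) = 3 - (j + B) = 3 - (B + j) = 3 + (-B - j) = 3 - B - j)
r(A, E) = A*E*(6 + E) (r(A, E) = ((3 - 1*(-1) - 1*(-2)) + E)*(A*E) = ((3 + 1 + 2) + E)*(A*E) = (6 + E)*(A*E) = A*E*(6 + E))
L(o, Y) = 9 (L(o, Y) = 6 + 3 = 9)
p(t) = (t + t²*(6 + t))/(-5 + t) (p(t) = (t*t*(6 + t) + t)/(t - 5) = (t²*(6 + t) + t)/(-5 + t) = (t + t²*(6 + t))/(-5 + t))
(L(3, -5)*(-9))*p(6) = (9*(-9))*(6*(1 + 6*(6 + 6))/(-5 + 6)) = -486*(1 + 6*12)/1 = -486*(1 + 72) = -486*73 = -81*438 = -35478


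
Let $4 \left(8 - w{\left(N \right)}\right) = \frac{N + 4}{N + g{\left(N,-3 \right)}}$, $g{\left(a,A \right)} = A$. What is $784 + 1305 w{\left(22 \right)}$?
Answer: $\frac{409547}{38} \approx 10778.0$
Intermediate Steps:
$w{\left(N \right)} = 8 - \frac{4 + N}{4 \left(-3 + N\right)}$ ($w{\left(N \right)} = 8 - \frac{\left(N + 4\right) \frac{1}{N - 3}}{4} = 8 - \frac{\left(4 + N\right) \frac{1}{-3 + N}}{4} = 8 - \frac{\frac{1}{-3 + N} \left(4 + N\right)}{4} = 8 - \frac{4 + N}{4 \left(-3 + N\right)}$)
$784 + 1305 w{\left(22 \right)} = 784 + 1305 \frac{-100 + 31 \cdot 22}{4 \left(-3 + 22\right)} = 784 + 1305 \frac{-100 + 682}{4 \cdot 19} = 784 + 1305 \cdot \frac{1}{4} \cdot \frac{1}{19} \cdot 582 = 784 + 1305 \cdot \frac{291}{38} = 784 + \frac{379755}{38} = \frac{409547}{38}$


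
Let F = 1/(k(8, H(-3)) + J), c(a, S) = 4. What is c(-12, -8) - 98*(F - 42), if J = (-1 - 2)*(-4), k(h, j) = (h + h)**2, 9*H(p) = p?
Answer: 552031/134 ≈ 4119.6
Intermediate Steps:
H(p) = p/9
k(h, j) = 4*h**2 (k(h, j) = (2*h)**2 = 4*h**2)
J = 12 (J = -3*(-4) = 12)
F = 1/268 (F = 1/(4*8**2 + 12) = 1/(4*64 + 12) = 1/(256 + 12) = 1/268 ≈ 0.0037313)
c(-12, -8) - 98*(F - 42) = 4 - 98*(1/268 - 42) = 4 - 98*(-11255/268) = 4 + 551495/134 = 552031/134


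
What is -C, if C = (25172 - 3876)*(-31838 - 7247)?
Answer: 832354160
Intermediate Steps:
C = -832354160 (C = 21296*(-39085) = -832354160)
-C = -1*(-832354160) = 832354160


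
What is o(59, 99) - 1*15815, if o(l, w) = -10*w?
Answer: -16805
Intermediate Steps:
o(59, 99) - 1*15815 = -10*99 - 1*15815 = -990 - 15815 = -16805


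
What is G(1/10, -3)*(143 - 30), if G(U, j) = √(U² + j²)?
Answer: 113*√901/10 ≈ 339.19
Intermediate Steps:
G(1/10, -3)*(143 - 30) = √((1/10)² + (-3)²)*(143 - 30) = √((⅒)² + 9)*113 = √(1/100 + 9)*113 = √(901/100)*113 = (√901/10)*113 = 113*√901/10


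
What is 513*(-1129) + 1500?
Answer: -577677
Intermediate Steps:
513*(-1129) + 1500 = -579177 + 1500 = -577677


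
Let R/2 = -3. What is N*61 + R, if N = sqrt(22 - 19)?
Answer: -6 + 61*sqrt(3) ≈ 99.655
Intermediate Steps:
N = sqrt(3) ≈ 1.7320
R = -6 (R = 2*(-3) = -6)
N*61 + R = sqrt(3)*61 - 6 = 61*sqrt(3) - 6 = -6 + 61*sqrt(3)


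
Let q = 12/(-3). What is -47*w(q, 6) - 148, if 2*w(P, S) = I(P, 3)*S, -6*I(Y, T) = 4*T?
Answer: 134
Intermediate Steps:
q = -4 (q = 12*(-1/3) = -4)
I(Y, T) = -2*T/3
w(P, S) = -S (w(P, S) = ((-2/3*3)*S)/2 = (-2*S)/2 = -S)
-47*w(q, 6) - 148 = -(-47)*6 - 148 = -47*(-6) - 148 = 282 - 148 = 134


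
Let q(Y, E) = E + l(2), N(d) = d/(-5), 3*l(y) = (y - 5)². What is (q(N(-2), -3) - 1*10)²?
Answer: 100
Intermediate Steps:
l(y) = (-5 + y)²/3 (l(y) = (y - 5)²/3 = (-5 + y)²/3)
N(d) = -d/5 (N(d) = d*(-⅕) = -d/5)
q(Y, E) = 3 + E (q(Y, E) = E + (-5 + 2)²/3 = E + (⅓)*(-3)² = E + (⅓)*9 = E + 3 = 3 + E)
(q(N(-2), -3) - 1*10)² = ((3 - 3) - 1*10)² = (0 - 10)² = (-10)² = 100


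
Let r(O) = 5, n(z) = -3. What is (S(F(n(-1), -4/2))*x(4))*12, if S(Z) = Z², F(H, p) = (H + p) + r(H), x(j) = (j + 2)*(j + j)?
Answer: 0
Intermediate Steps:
x(j) = 2*j*(2 + j) (x(j) = (2 + j)*(2*j) = 2*j*(2 + j))
F(H, p) = 5 + H + p (F(H, p) = (H + p) + 5 = 5 + H + p)
(S(F(n(-1), -4/2))*x(4))*12 = ((5 - 3 - 4/2)²*(2*4*(2 + 4)))*12 = ((5 - 3 - 4*½)²*(2*4*6))*12 = ((5 - 3 - 2)²*48)*12 = (0²*48)*12 = (0*48)*12 = 0*12 = 0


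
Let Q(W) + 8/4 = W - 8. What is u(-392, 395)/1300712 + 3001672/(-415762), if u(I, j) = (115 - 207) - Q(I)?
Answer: -976045476061/135196655636 ≈ -7.2195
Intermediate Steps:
Q(W) = -10 + W (Q(W) = -2 + (W - 8) = -2 + (-8 + W) = -10 + W)
u(I, j) = -82 - I (u(I, j) = (115 - 207) - (-10 + I) = -92 + (10 - I) = -82 - I)
u(-392, 395)/1300712 + 3001672/(-415762) = (-82 - 1*(-392))/1300712 + 3001672/(-415762) = (-82 + 392)*(1/1300712) + 3001672*(-1/415762) = 310*(1/1300712) - 1500836/207881 = 155/650356 - 1500836/207881 = -976045476061/135196655636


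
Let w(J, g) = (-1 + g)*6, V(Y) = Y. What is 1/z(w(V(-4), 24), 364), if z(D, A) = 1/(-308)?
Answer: -308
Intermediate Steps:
w(J, g) = -6 + 6*g
z(D, A) = -1/308
1/z(w(V(-4), 24), 364) = 1/(-1/308) = -308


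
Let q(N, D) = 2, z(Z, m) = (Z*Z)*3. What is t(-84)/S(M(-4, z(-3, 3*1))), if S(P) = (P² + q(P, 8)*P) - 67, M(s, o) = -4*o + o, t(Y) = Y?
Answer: -21/1583 ≈ -0.013266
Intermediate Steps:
z(Z, m) = 3*Z² (z(Z, m) = Z²*3 = 3*Z²)
M(s, o) = -3*o
S(P) = -67 + P² + 2*P (S(P) = (P² + 2*P) - 67 = -67 + P² + 2*P)
t(-84)/S(M(-4, z(-3, 3*1))) = -84/(-67 + (-9*(-3)²)² + 2*(-9*(-3)²)) = -84/(-67 + (-9*9)² + 2*(-9*9)) = -84/(-67 + (-3*27)² + 2*(-3*27)) = -84/(-67 + (-81)² + 2*(-81)) = -84/(-67 + 6561 - 162) = -84/6332 = -84*1/6332 = -21/1583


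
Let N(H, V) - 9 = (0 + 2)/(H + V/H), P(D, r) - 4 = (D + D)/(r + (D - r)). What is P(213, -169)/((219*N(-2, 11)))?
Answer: 30/9563 ≈ 0.0031371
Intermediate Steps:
P(D, r) = 6 (P(D, r) = 4 + (D + D)/(r + (D - r)) = 4 + (2*D)/D = 4 + 2 = 6)
N(H, V) = 9 + 2/(H + V/H) (N(H, V) = 9 + (0 + 2)/(H + V/H) = 9 + 2/(H + V/H))
P(213, -169)/((219*N(-2, 11))) = 6/((219*((2*(-2) + 9*11 + 9*(-2)²)/(11 + (-2)²)))) = 6/((219*((-4 + 99 + 9*4)/(11 + 4)))) = 6/((219*((-4 + 99 + 36)/15))) = 6/((219*((1/15)*131))) = 6/((219*(131/15))) = 6/(9563/5) = 6*(5/9563) = 30/9563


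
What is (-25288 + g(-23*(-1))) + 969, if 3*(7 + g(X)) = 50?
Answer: -72928/3 ≈ -24309.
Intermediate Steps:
g(X) = 29/3 (g(X) = -7 + (⅓)*50 = -7 + 50/3 = 29/3)
(-25288 + g(-23*(-1))) + 969 = (-25288 + 29/3) + 969 = -75835/3 + 969 = -72928/3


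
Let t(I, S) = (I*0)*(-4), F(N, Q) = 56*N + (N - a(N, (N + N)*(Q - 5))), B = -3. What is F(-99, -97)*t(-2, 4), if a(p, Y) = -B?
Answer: 0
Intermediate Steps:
a(p, Y) = 3 (a(p, Y) = -1*(-3) = 3)
F(N, Q) = -3 + 57*N (F(N, Q) = 56*N + (N - 1*3) = 56*N + (N - 3) = 56*N + (-3 + N) = -3 + 57*N)
t(I, S) = 0 (t(I, S) = 0*(-4) = 0)
F(-99, -97)*t(-2, 4) = (-3 + 57*(-99))*0 = (-3 - 5643)*0 = -5646*0 = 0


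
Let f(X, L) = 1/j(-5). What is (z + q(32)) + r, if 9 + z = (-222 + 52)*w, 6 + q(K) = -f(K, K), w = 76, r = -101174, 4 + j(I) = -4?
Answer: -912871/8 ≈ -1.1411e+5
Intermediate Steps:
j(I) = -8 (j(I) = -4 - 4 = -8)
f(X, L) = -⅛ (f(X, L) = 1/(-8) = -⅛)
q(K) = -47/8 (q(K) = -6 - 1*(-⅛) = -6 + ⅛ = -47/8)
z = -12929 (z = -9 + (-222 + 52)*76 = -9 - 170*76 = -9 - 12920 = -12929)
(z + q(32)) + r = (-12929 - 47/8) - 101174 = -103479/8 - 101174 = -912871/8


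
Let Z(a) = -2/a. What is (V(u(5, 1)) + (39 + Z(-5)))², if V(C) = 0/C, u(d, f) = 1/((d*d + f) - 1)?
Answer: 38809/25 ≈ 1552.4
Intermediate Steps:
u(d, f) = 1/(-1 + f + d²) (u(d, f) = 1/((d² + f) - 1) = 1/((f + d²) - 1) = 1/(-1 + f + d²))
V(C) = 0
(V(u(5, 1)) + (39 + Z(-5)))² = (0 + (39 - 2/(-5)))² = (0 + (39 - 2*(-⅕)))² = (0 + (39 + ⅖))² = (0 + 197/5)² = (197/5)² = 38809/25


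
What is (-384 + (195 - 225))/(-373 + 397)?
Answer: -69/4 ≈ -17.250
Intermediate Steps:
(-384 + (195 - 225))/(-373 + 397) = (-384 - 30)/24 = -414*1/24 = -69/4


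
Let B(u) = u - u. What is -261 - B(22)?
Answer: -261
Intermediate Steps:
B(u) = 0
-261 - B(22) = -261 - 1*0 = -261 + 0 = -261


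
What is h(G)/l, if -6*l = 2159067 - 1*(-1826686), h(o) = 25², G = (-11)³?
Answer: -3750/3985753 ≈ -0.00094085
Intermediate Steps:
G = -1331
h(o) = 625
l = -3985753/6 (l = -(2159067 - 1*(-1826686))/6 = -(2159067 + 1826686)/6 = -⅙*3985753 = -3985753/6 ≈ -6.6429e+5)
h(G)/l = 625/(-3985753/6) = 625*(-6/3985753) = -3750/3985753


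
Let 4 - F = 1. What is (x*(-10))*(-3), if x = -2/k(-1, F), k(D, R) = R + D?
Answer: -30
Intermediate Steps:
F = 3 (F = 4 - 1*1 = 4 - 1 = 3)
k(D, R) = D + R
x = -1 (x = -2/(-1 + 3) = -2/2 = -2*1/2 = -1)
(x*(-10))*(-3) = -1*(-10)*(-3) = 10*(-3) = -30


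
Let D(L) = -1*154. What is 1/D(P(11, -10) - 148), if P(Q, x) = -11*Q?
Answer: -1/154 ≈ -0.0064935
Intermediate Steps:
D(L) = -154
1/D(P(11, -10) - 148) = 1/(-154) = -1/154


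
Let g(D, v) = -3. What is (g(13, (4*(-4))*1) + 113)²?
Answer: 12100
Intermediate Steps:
(g(13, (4*(-4))*1) + 113)² = (-3 + 113)² = 110² = 12100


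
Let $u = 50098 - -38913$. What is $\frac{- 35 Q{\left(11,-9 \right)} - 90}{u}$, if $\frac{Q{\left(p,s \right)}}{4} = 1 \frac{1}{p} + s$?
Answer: $\frac{12730}{979121} \approx 0.013001$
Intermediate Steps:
$Q{\left(p,s \right)} = 4 s + \frac{4}{p}$ ($Q{\left(p,s \right)} = 4 \left(1 \frac{1}{p} + s\right) = 4 \left(\frac{1}{p} + s\right) = 4 \left(s + \frac{1}{p}\right) = 4 s + \frac{4}{p}$)
$u = 89011$ ($u = 50098 + 38913 = 89011$)
$\frac{- 35 Q{\left(11,-9 \right)} - 90}{u} = \frac{- 35 \left(4 \left(-9\right) + \frac{4}{11}\right) - 90}{89011} = \left(- 35 \left(-36 + 4 \cdot \frac{1}{11}\right) - 90\right) \frac{1}{89011} = \left(- 35 \left(-36 + \frac{4}{11}\right) - 90\right) \frac{1}{89011} = \left(\left(-35\right) \left(- \frac{392}{11}\right) - 90\right) \frac{1}{89011} = \left(\frac{13720}{11} - 90\right) \frac{1}{89011} = \frac{12730}{11} \cdot \frac{1}{89011} = \frac{12730}{979121}$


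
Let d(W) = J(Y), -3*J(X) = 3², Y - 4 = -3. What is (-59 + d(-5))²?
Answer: 3844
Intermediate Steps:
Y = 1 (Y = 4 - 3 = 1)
J(X) = -3 (J(X) = -⅓*3² = -⅓*9 = -3)
d(W) = -3
(-59 + d(-5))² = (-59 - 3)² = (-62)² = 3844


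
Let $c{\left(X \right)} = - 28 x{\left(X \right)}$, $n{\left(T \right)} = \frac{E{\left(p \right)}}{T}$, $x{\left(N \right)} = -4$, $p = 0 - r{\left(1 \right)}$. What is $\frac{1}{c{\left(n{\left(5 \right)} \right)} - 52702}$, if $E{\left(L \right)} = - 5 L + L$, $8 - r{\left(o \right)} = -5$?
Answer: $- \frac{1}{52590} \approx -1.9015 \cdot 10^{-5}$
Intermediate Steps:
$r{\left(o \right)} = 13$ ($r{\left(o \right)} = 8 - -5 = 8 + 5 = 13$)
$p = -13$ ($p = 0 - 13 = -13$)
$E{\left(L \right)} = - 4 L$
$n{\left(T \right)} = \frac{52}{T}$ ($n{\left(T \right)} = \frac{\left(-4\right) \left(-13\right)}{T} = \frac{52}{T}$)
$c{\left(X \right)} = 112$ ($c{\left(X \right)} = \left(-28\right) \left(-4\right) = 112$)
$\frac{1}{c{\left(n{\left(5 \right)} \right)} - 52702} = \frac{1}{112 - 52702} = \frac{1}{-52590} = - \frac{1}{52590}$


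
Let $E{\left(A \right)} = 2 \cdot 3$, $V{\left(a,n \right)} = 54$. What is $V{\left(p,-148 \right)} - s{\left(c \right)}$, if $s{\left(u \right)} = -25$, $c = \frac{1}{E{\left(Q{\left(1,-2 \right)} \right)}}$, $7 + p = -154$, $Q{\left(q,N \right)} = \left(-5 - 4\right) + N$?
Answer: $79$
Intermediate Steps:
$Q{\left(q,N \right)} = -9 + N$
$p = -161$ ($p = -7 - 154 = -161$)
$E{\left(A \right)} = 6$
$c = \frac{1}{6} \approx 0.16667$
$V{\left(p,-148 \right)} - s{\left(c \right)} = 54 - -25 = 54 + 25 = 79$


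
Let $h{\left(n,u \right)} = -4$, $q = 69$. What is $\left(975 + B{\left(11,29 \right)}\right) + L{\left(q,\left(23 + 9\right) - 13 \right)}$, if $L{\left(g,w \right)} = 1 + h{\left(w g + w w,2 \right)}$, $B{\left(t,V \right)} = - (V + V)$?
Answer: $914$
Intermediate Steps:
$B{\left(t,V \right)} = - 2 V$
$L{\left(g,w \right)} = -3$ ($L{\left(g,w \right)} = 1 - 4 = -3$)
$\left(975 + B{\left(11,29 \right)}\right) + L{\left(q,\left(23 + 9\right) - 13 \right)} = \left(975 - 58\right) - 3 = 917 - 3 = 914$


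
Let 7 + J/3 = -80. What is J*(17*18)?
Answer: -79866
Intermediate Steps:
J = -261 (J = -21 + 3*(-80) = -21 - 240 = -261)
J*(17*18) = -4437*18 = -261*306 = -79866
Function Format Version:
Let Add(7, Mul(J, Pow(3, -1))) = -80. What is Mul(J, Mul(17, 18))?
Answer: -79866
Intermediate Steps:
J = -261 (J = Add(-21, Mul(3, -80)) = Add(-21, -240) = -261)
Mul(J, Mul(17, 18)) = Mul(-261, Mul(17, 18)) = Mul(-261, 306) = -79866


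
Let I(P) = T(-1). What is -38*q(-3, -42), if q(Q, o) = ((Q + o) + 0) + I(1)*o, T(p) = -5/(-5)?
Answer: 3306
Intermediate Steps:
T(p) = 1 (T(p) = -5*(-⅕) = 1)
I(P) = 1
q(Q, o) = Q + 2*o (q(Q, o) = ((Q + o) + 0) + 1*o = (Q + o) + o = Q + 2*o)
-38*q(-3, -42) = -38*(-3 + 2*(-42)) = -38*(-3 - 84) = -38*(-87) = 3306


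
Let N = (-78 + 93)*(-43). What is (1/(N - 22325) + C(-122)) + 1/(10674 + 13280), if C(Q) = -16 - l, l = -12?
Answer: -550223626/137555845 ≈ -4.0000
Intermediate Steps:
C(Q) = -4 (C(Q) = -16 - 1*(-12) = -16 + 12 = -4)
N = -645 (N = 15*(-43) = -645)
(1/(N - 22325) + C(-122)) + 1/(10674 + 13280) = (1/(-645 - 22325) - 4) + 1/(10674 + 13280) = (1/(-22970) - 4) + 1/23954 = (-1/22970 - 4) + 1/23954 = -91881/22970 + 1/23954 = -550223626/137555845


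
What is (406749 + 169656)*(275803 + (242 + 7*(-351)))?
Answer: 157697491140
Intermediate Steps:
(406749 + 169656)*(275803 + (242 + 7*(-351))) = 576405*(275803 + (242 - 2457)) = 576405*(275803 - 2215) = 576405*273588 = 157697491140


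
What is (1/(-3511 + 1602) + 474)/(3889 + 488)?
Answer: 904865/8355693 ≈ 0.10829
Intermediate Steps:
(1/(-3511 + 1602) + 474)/(3889 + 488) = (1/(-1909) + 474)/4377 = (-1/1909 + 474)*(1/4377) = (904865/1909)*(1/4377) = 904865/8355693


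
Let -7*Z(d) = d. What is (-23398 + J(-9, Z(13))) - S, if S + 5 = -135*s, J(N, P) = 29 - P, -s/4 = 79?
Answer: -462155/7 ≈ -66022.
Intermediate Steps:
s = -316 (s = -4*79 = -316)
Z(d) = -d/7
S = 42655 (S = -5 - 135*(-316) = -5 + 42660 = 42655)
(-23398 + J(-9, Z(13))) - S = (-23398 + (29 - (-1)*13/7)) - 1*42655 = (-23398 + (29 - 1*(-13/7))) - 42655 = (-23398 + (29 + 13/7)) - 42655 = (-23398 + 216/7) - 42655 = -163570/7 - 42655 = -462155/7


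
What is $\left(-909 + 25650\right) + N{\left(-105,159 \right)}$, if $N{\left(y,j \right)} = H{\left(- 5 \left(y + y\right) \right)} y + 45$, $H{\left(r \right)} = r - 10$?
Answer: $-84414$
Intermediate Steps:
$H{\left(r \right)} = -10 + r$
$N{\left(y,j \right)} = 45 + y \left(-10 - 10 y\right)$ ($N{\left(y,j \right)} = \left(-10 - 5 \left(y + y\right)\right) y + 45 = \left(-10 - 5 \cdot 2 y\right) y + 45 = \left(-10 - 10 y\right) y + 45 = y \left(-10 - 10 y\right) + 45 = 45 + y \left(-10 - 10 y\right)$)
$\left(-909 + 25650\right) + N{\left(-105,159 \right)} = \left(-909 + 25650\right) + \left(45 - - 1050 \left(1 - 105\right)\right) = 24741 + \left(45 - \left(-1050\right) \left(-104\right)\right) = 24741 + \left(45 - 109200\right) = 24741 - 109155 = -84414$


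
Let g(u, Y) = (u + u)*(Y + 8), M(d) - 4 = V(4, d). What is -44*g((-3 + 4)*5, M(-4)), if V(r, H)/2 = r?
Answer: -8800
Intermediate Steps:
V(r, H) = 2*r
M(d) = 12 (M(d) = 4 + 2*4 = 4 + 8 = 12)
g(u, Y) = 2*u*(8 + Y) (g(u, Y) = (2*u)*(8 + Y) = 2*u*(8 + Y))
-44*g((-3 + 4)*5, M(-4)) = -44*2*((-3 + 4)*5)*(8 + 12) = -44*2*(1*5)*20 = -44*2*5*20 = -44*200 = -1*8800 = -8800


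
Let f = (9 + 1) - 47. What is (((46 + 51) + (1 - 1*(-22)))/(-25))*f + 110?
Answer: 1438/5 ≈ 287.60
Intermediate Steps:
f = -37 (f = 10 - 47 = -37)
(((46 + 51) + (1 - 1*(-22)))/(-25))*f + 110 = (((46 + 51) + (1 - 1*(-22)))/(-25))*(-37) + 110 = ((97 + (1 + 22))*(-1/25))*(-37) + 110 = ((97 + 23)*(-1/25))*(-37) + 110 = (120*(-1/25))*(-37) + 110 = -24/5*(-37) + 110 = 888/5 + 110 = 1438/5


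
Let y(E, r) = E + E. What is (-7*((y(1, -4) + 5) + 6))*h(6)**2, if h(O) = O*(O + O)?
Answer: -471744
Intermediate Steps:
y(E, r) = 2*E
h(O) = 2*O**2 (h(O) = O*(2*O) = 2*O**2)
(-7*((y(1, -4) + 5) + 6))*h(6)**2 = (-7*((2*1 + 5) + 6))*(2*6**2)**2 = (-7*((2 + 5) + 6))*(2*36)**2 = -7*(7 + 6)*72**2 = -7*13*5184 = -91*5184 = -471744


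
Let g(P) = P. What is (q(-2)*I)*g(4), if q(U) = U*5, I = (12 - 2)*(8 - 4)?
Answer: -1600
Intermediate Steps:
I = 40 (I = 10*4 = 40)
q(U) = 5*U
(q(-2)*I)*g(4) = ((5*(-2))*40)*4 = -10*40*4 = -400*4 = -1600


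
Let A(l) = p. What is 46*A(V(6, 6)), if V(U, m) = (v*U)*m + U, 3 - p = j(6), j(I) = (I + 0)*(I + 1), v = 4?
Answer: -1794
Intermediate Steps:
j(I) = I*(1 + I)
p = -39 (p = 3 - 6*(1 + 6) = 3 - 6*7 = 3 - 1*42 = 3 - 42 = -39)
V(U, m) = U + 4*U*m (V(U, m) = (4*U)*m + U = 4*U*m + U = U + 4*U*m)
A(l) = -39
46*A(V(6, 6)) = 46*(-39) = -1794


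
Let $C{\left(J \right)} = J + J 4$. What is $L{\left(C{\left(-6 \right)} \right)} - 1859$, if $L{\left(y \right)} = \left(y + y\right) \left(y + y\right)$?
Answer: $1741$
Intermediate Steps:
$C{\left(J \right)} = 5 J$ ($C{\left(J \right)} = J + 4 J = 5 J$)
$L{\left(y \right)} = 4 y^{2}$ ($L{\left(y \right)} = 2 y 2 y = 4 y^{2}$)
$L{\left(C{\left(-6 \right)} \right)} - 1859 = 4 \left(5 \left(-6\right)\right)^{2} - 1859 = 4 \left(-30\right)^{2} - 1859 = 4 \cdot 900 - 1859 = 3600 - 1859 = 1741$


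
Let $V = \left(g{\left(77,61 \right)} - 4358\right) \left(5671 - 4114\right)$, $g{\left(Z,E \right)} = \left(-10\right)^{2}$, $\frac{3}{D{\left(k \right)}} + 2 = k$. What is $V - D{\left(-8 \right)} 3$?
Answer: $- \frac{66297051}{10} \approx -6.6297 \cdot 10^{6}$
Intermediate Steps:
$D{\left(k \right)} = \frac{3}{-2 + k}$
$g{\left(Z,E \right)} = 100$
$V = -6629706$ ($V = \left(100 - 4358\right) \left(5671 - 4114\right) = \left(-4258\right) 1557 = -6629706$)
$V - D{\left(-8 \right)} 3 = -6629706 - \frac{3}{-2 - 8} \cdot 3 = -6629706 - \frac{3}{-10} \cdot 3 = -6629706 - 3 \left(- \frac{1}{10}\right) 3 = -6629706 - \left(- \frac{3}{10}\right) 3 = -6629706 - - \frac{9}{10} = -6629706 + \frac{9}{10} = - \frac{66297051}{10}$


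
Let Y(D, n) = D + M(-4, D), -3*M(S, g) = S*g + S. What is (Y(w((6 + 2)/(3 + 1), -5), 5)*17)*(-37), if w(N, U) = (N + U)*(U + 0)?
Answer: -68561/3 ≈ -22854.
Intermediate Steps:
M(S, g) = -S/3 - S*g/3 (M(S, g) = -(S*g + S)/3 = -(S + S*g)/3 = -S/3 - S*g/3)
w(N, U) = U*(N + U) (w(N, U) = (N + U)*U = U*(N + U))
Y(D, n) = 4/3 + 7*D/3 (Y(D, n) = D - 1/3*(-4)*(1 + D) = D + (4/3 + 4*D/3) = 4/3 + 7*D/3)
(Y(w((6 + 2)/(3 + 1), -5), 5)*17)*(-37) = ((4/3 + 7*(-5*((6 + 2)/(3 + 1) - 5))/3)*17)*(-37) = ((4/3 + 7*(-5*(8/4 - 5))/3)*17)*(-37) = ((4/3 + 7*(-5*(8*(1/4) - 5))/3)*17)*(-37) = ((4/3 + 7*(-5*(2 - 5))/3)*17)*(-37) = ((4/3 + 7*(-5*(-3))/3)*17)*(-37) = ((4/3 + (7/3)*15)*17)*(-37) = ((4/3 + 35)*17)*(-37) = ((109/3)*17)*(-37) = (1853/3)*(-37) = -68561/3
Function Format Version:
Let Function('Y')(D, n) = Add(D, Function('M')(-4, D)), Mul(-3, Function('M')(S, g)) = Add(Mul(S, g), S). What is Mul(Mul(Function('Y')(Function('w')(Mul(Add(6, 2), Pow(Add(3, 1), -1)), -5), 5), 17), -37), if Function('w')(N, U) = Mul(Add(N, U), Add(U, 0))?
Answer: Rational(-68561, 3) ≈ -22854.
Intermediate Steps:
Function('M')(S, g) = Add(Mul(Rational(-1, 3), S), Mul(Rational(-1, 3), S, g)) (Function('M')(S, g) = Mul(Rational(-1, 3), Add(Mul(S, g), S)) = Mul(Rational(-1, 3), Add(S, Mul(S, g))) = Add(Mul(Rational(-1, 3), S), Mul(Rational(-1, 3), S, g)))
Function('w')(N, U) = Mul(U, Add(N, U)) (Function('w')(N, U) = Mul(Add(N, U), U) = Mul(U, Add(N, U)))
Function('Y')(D, n) = Add(Rational(4, 3), Mul(Rational(7, 3), D)) (Function('Y')(D, n) = Add(D, Mul(Rational(-1, 3), -4, Add(1, D))) = Add(D, Add(Rational(4, 3), Mul(Rational(4, 3), D))) = Add(Rational(4, 3), Mul(Rational(7, 3), D)))
Mul(Mul(Function('Y')(Function('w')(Mul(Add(6, 2), Pow(Add(3, 1), -1)), -5), 5), 17), -37) = Mul(Mul(Add(Rational(4, 3), Mul(Rational(7, 3), Mul(-5, Add(Mul(Add(6, 2), Pow(Add(3, 1), -1)), -5)))), 17), -37) = Mul(Mul(Add(Rational(4, 3), Mul(Rational(7, 3), Mul(-5, Add(Mul(8, Pow(4, -1)), -5)))), 17), -37) = Mul(Mul(Add(Rational(4, 3), Mul(Rational(7, 3), Mul(-5, Add(Mul(8, Rational(1, 4)), -5)))), 17), -37) = Mul(Mul(Add(Rational(4, 3), Mul(Rational(7, 3), Mul(-5, Add(2, -5)))), 17), -37) = Mul(Mul(Add(Rational(4, 3), Mul(Rational(7, 3), Mul(-5, -3))), 17), -37) = Mul(Mul(Add(Rational(4, 3), Mul(Rational(7, 3), 15)), 17), -37) = Mul(Mul(Add(Rational(4, 3), 35), 17), -37) = Mul(Mul(Rational(109, 3), 17), -37) = Mul(Rational(1853, 3), -37) = Rational(-68561, 3)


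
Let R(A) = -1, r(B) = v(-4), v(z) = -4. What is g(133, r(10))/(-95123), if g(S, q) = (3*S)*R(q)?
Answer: 57/13589 ≈ 0.0041946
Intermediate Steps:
r(B) = -4
g(S, q) = -3*S (g(S, q) = (3*S)*(-1) = -3*S)
g(133, r(10))/(-95123) = -3*133/(-95123) = -399*(-1/95123) = 57/13589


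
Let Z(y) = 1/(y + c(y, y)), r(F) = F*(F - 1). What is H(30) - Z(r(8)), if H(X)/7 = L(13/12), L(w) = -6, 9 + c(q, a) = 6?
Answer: -2227/53 ≈ -42.019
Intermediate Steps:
c(q, a) = -3 (c(q, a) = -9 + 6 = -3)
H(X) = -42 (H(X) = 7*(-6) = -42)
r(F) = F*(-1 + F)
Z(y) = 1/(-3 + y) (Z(y) = 1/(y - 3) = 1/(-3 + y))
H(30) - Z(r(8)) = -42 - 1/(-3 + 8*(-1 + 8)) = -42 - 1/(-3 + 8*7) = -42 - 1/(-3 + 56) = -42 - 1/53 = -2227/53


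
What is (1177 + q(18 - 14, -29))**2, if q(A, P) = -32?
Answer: 1311025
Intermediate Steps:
(1177 + q(18 - 14, -29))**2 = (1177 - 32)**2 = 1145**2 = 1311025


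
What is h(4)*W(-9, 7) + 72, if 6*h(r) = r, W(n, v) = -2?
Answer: 212/3 ≈ 70.667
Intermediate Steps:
h(r) = r/6
h(4)*W(-9, 7) + 72 = ((⅙)*4)*(-2) + 72 = (⅔)*(-2) + 72 = -4/3 + 72 = 212/3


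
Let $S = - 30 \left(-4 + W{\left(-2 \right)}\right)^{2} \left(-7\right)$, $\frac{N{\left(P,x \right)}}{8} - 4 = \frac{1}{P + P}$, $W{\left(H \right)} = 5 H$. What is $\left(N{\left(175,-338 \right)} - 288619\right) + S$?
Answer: $- \frac{43299721}{175} \approx -2.4743 \cdot 10^{5}$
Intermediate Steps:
$N{\left(P,x \right)} = 32 + \frac{4}{P}$ ($N{\left(P,x \right)} = 32 + \frac{8}{P + P} = 32 + \frac{8}{2 P} = 32 + 8 \frac{1}{2 P} = 32 + \frac{4}{P}$)
$S = 41160$ ($S = - 30 \left(-4 + 5 \left(-2\right)\right)^{2} \left(-7\right) = - 30 \left(-4 - 10\right)^{2} \left(-7\right) = - 30 \left(-14\right)^{2} \left(-7\right) = \left(-30\right) 196 \left(-7\right) = \left(-5880\right) \left(-7\right) = 41160$)
$\left(N{\left(175,-338 \right)} - 288619\right) + S = \left(\left(32 + \frac{4}{175}\right) - 288619\right) + 41160 = \left(\frac{5604}{175} - 288619\right) + 41160 = - \frac{50502721}{175} + 41160 = - \frac{43299721}{175}$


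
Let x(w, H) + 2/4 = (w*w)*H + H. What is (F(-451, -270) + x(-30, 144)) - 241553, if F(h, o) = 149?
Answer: -223321/2 ≈ -1.1166e+5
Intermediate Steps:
x(w, H) = -1/2 + H + H*w**2 (x(w, H) = -1/2 + ((w*w)*H + H) = -1/2 + (w**2*H + H) = -1/2 + (H*w**2 + H) = -1/2 + (H + H*w**2) = -1/2 + H + H*w**2)
(F(-451, -270) + x(-30, 144)) - 241553 = (149 + (-1/2 + 144 + 144*(-30)**2)) - 241553 = (149 + (-1/2 + 144 + 144*900)) - 241553 = (149 + (-1/2 + 144 + 129600)) - 241553 = (149 + 259487/2) - 241553 = 259785/2 - 241553 = -223321/2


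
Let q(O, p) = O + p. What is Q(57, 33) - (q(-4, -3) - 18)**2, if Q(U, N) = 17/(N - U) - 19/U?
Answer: -15025/24 ≈ -626.04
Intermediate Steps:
Q(U, N) = -19/U + 17/(N - U)
Q(57, 33) - (q(-4, -3) - 18)**2 = (-19*33 + 36*57)/(57*(33 - 1*57)) - ((-4 - 3) - 18)**2 = (-627 + 2052)/(57*(33 - 57)) - (-7 - 18)**2 = (1/57)*1425/(-24) - 1*(-25)**2 = (1/57)*(-1/24)*1425 - 1*625 = -25/24 - 625 = -15025/24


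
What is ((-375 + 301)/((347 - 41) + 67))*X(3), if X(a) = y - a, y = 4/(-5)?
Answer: 1406/1865 ≈ 0.75389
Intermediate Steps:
y = -⅘ (y = 4*(-⅕) = -⅘ ≈ -0.80000)
X(a) = -⅘ - a
((-375 + 301)/((347 - 41) + 67))*X(3) = ((-375 + 301)/((347 - 41) + 67))*(-⅘ - 1*3) = (-74/(306 + 67))*(-⅘ - 3) = -74/373*(-19/5) = 1406/1865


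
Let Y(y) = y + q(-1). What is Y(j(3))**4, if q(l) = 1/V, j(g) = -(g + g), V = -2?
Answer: 28561/16 ≈ 1785.1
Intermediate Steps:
j(g) = -2*g
q(l) = -1/2 (q(l) = 1/(-2) = -1/2)
Y(y) = -1/2 + y (Y(y) = y - 1/2 = -1/2 + y)
Y(j(3))**4 = (-1/2 - 2*3)**4 = (-1/2 - 6)**4 = (-13/2)**4 = 28561/16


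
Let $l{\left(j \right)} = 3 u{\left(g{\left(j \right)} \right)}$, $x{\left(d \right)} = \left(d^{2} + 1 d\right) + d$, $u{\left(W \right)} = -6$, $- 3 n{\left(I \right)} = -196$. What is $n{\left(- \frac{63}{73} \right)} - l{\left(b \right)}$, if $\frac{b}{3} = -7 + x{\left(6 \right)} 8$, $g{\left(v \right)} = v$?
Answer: $\frac{250}{3} \approx 83.333$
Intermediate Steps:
$n{\left(I \right)} = \frac{196}{3}$ ($n{\left(I \right)} = \left(- \frac{1}{3}\right) \left(-196\right) = \frac{196}{3}$)
$x{\left(d \right)} = d^{2} + 2 d$ ($x{\left(d \right)} = \left(d^{2} + d\right) + d = \left(d + d^{2}\right) + d = d^{2} + 2 d$)
$b = 1131$ ($b = 3 \left(-7 + 6 \left(2 + 6\right) 8\right) = 3 \left(-7 + 6 \cdot 8 \cdot 8\right) = 3 \left(-7 + 48 \cdot 8\right) = 3 \left(-7 + 384\right) = 3 \cdot 377 = 1131$)
$l{\left(j \right)} = -18$ ($l{\left(j \right)} = 3 \left(-6\right) = -18$)
$n{\left(- \frac{63}{73} \right)} - l{\left(b \right)} = \frac{196}{3} - -18 = \frac{196}{3} + 18 = \frac{250}{3}$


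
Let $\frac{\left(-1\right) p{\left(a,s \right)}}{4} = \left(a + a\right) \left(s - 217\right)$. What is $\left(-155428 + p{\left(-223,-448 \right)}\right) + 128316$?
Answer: $-1213472$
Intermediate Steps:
$p{\left(a,s \right)} = - 8 a \left(-217 + s\right)$ ($p{\left(a,s \right)} = - 4 \left(a + a\right) \left(s - 217\right) = - 4 \cdot 2 a \left(-217 + s\right) = - 8 a \left(-217 + s\right)$)
$\left(-155428 + p{\left(-223,-448 \right)}\right) + 128316 = \left(-155428 + 8 \left(-223\right) \left(217 - -448\right)\right) + 128316 = \left(-155428 + 8 \left(-223\right) \left(217 + 448\right)\right) + 128316 = \left(-155428 + 8 \left(-223\right) 665\right) + 128316 = \left(-155428 - 1186360\right) + 128316 = -1341788 + 128316 = -1213472$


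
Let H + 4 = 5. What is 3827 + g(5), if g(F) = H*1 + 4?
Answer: 3832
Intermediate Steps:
H = 1 (H = -4 + 5 = 1)
g(F) = 5 (g(F) = 1*1 + 4 = 1 + 4 = 5)
3827 + g(5) = 3827 + 5 = 3832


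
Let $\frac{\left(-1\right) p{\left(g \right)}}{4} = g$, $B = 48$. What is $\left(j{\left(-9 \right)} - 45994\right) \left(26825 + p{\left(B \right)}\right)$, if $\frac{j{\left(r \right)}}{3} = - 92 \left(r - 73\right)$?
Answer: $-622200146$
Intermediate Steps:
$p{\left(g \right)} = - 4 g$
$j{\left(r \right)} = 20148 - 276 r$ ($j{\left(r \right)} = 3 \left(- 92 \left(r - 73\right)\right) = 3 \left(- 92 \left(-73 + r\right)\right) = 3 \left(6716 - 92 r\right) = 20148 - 276 r$)
$\left(j{\left(-9 \right)} - 45994\right) \left(26825 + p{\left(B \right)}\right) = \left(\left(20148 - -2484\right) - 45994\right) \left(26825 - 192\right) = \left(\left(20148 + 2484\right) - 45994\right) \left(26825 - 192\right) = \left(22632 - 45994\right) 26633 = \left(-23362\right) 26633 = -622200146$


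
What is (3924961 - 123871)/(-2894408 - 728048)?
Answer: -1900545/1811228 ≈ -1.0493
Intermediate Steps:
(3924961 - 123871)/(-2894408 - 728048) = 3801090/(-3622456) = 3801090*(-1/3622456) = -1900545/1811228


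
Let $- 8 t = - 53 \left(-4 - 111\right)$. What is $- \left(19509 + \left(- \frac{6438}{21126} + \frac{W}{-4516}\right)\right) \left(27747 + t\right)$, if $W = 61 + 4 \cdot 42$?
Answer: $- \frac{66967097383003907}{127206688} \approx -5.2644 \cdot 10^{8}$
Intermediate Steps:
$t = - \frac{6095}{8}$ ($t = - \frac{\left(-53\right) \left(-4 - 111\right)}{8} = - \frac{\left(-53\right) \left(-115\right)}{8} = \left(- \frac{1}{8}\right) 6095 = - \frac{6095}{8} \approx -761.88$)
$W = 229$ ($W = 61 + 168 = 229$)
$- \left(19509 + \left(- \frac{6438}{21126} + \frac{W}{-4516}\right)\right) \left(27747 + t\right) = - \left(19509 + \left(- \frac{6438}{21126} + \frac{229}{-4516}\right)\right) \left(27747 - \frac{6095}{8}\right) = - \frac{\left(19509 + \left(\left(-6438\right) \frac{1}{21126} + 229 \left(- \frac{1}{4516}\right)\right)\right) 215881}{8} = - \frac{\left(19509 - \frac{5651977}{15900836}\right) 215881}{8} = - \frac{310203757547 \cdot 215881}{15900836 \cdot 8} = \left(-1\right) \frac{66967097383003907}{127206688} = - \frac{66967097383003907}{127206688}$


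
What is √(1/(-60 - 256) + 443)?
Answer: √11058973/158 ≈ 21.047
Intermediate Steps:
√(1/(-60 - 256) + 443) = √(1/(-316) + 443) = √(-1/316 + 443) = √(139987/316) = √11058973/158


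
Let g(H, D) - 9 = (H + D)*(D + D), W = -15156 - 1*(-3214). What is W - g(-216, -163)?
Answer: -135505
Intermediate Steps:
W = -11942 (W = -15156 + 3214 = -11942)
g(H, D) = 9 + 2*D*(D + H) (g(H, D) = 9 + (H + D)*(D + D) = 9 + (D + H)*(2*D) = 9 + 2*D*(D + H))
W - g(-216, -163) = -11942 - (9 + 2*(-163)**2 + 2*(-163)*(-216)) = -11942 - (9 + 2*26569 + 70416) = -11942 - (9 + 53138 + 70416) = -11942 - 1*123563 = -11942 - 123563 = -135505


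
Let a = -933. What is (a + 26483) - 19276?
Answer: 6274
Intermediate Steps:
(a + 26483) - 19276 = (-933 + 26483) - 19276 = 25550 - 19276 = 6274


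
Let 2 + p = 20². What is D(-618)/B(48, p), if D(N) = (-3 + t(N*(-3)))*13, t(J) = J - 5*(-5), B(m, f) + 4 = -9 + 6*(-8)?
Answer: -24388/61 ≈ -399.80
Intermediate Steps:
p = 398 (p = -2 + 20² = -2 + 400 = 398)
B(m, f) = -61 (B(m, f) = -4 + (-9 + 6*(-8)) = -4 + (-9 - 48) = -4 - 57 = -61)
t(J) = 25 + J (t(J) = J + 25 = 25 + J)
D(N) = 286 - 39*N (D(N) = (-3 + (25 + N*(-3)))*13 = (-3 + (25 - 3*N))*13 = (22 - 3*N)*13 = 286 - 39*N)
D(-618)/B(48, p) = (286 - 39*(-618))/(-61) = (286 + 24102)*(-1/61) = 24388*(-1/61) = -24388/61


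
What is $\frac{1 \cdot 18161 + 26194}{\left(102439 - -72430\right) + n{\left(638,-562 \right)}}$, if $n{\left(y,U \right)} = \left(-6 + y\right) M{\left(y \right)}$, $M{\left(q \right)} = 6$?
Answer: $\frac{44355}{178661} \approx 0.24826$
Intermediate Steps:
$n{\left(y,U \right)} = -36 + 6 y$ ($n{\left(y,U \right)} = \left(-6 + y\right) 6 = -36 + 6 y$)
$\frac{1 \cdot 18161 + 26194}{\left(102439 - -72430\right) + n{\left(638,-562 \right)}} = \frac{1 \cdot 18161 + 26194}{\left(102439 - -72430\right) + \left(-36 + 6 \cdot 638\right)} = \frac{18161 + 26194}{\left(102439 + 72430\right) + \left(-36 + 3828\right)} = \frac{44355}{174869 + 3792} = \frac{44355}{178661}$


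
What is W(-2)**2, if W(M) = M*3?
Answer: 36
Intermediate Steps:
W(M) = 3*M
W(-2)**2 = (3*(-2))**2 = (-6)**2 = 36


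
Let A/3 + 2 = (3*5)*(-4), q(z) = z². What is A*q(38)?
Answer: -268584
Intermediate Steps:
A = -186 (A = -6 + 3*((3*5)*(-4)) = -6 + 3*(15*(-4)) = -6 + 3*(-60) = -6 - 180 = -186)
A*q(38) = -186*38² = -186*1444 = -268584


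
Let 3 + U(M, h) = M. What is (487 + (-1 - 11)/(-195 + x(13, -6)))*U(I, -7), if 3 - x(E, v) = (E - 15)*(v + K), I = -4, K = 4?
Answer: -23866/7 ≈ -3409.4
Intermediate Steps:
x(E, v) = 3 - (-15 + E)*(4 + v) (x(E, v) = 3 - (E - 15)*(v + 4) = 3 - (-15 + E)*(4 + v))
U(M, h) = -3 + M
(487 + (-1 - 11)/(-195 + x(13, -6)))*U(I, -7) = (487 + (-1 - 11)/(-195 + (63 - 4*13 + 15*(-6) - 1*13*(-6))))*(-3 - 4) = (487 - 12/(-195 + (63 - 52 - 90 + 78)))*(-7) = (487 - 12/(-195 - 1))*(-7) = (487 - 12/(-196))*(-7) = (487 - 12*(-1/196))*(-7) = (487 + 3/49)*(-7) = (23866/49)*(-7) = -23866/7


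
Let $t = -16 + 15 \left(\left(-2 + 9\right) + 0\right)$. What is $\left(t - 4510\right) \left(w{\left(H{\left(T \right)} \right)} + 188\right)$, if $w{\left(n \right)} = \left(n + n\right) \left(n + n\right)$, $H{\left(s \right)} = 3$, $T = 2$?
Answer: $-990304$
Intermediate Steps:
$w{\left(n \right)} = 4 n^{2}$ ($w{\left(n \right)} = 2 n 2 n = 4 n^{2}$)
$t = 89$ ($t = -16 + 15 \left(7 + 0\right) = -16 + 15 \cdot 7 = -16 + 105 = 89$)
$\left(t - 4510\right) \left(w{\left(H{\left(T \right)} \right)} + 188\right) = \left(89 - 4510\right) \left(4 \cdot 3^{2} + 188\right) = - 4421 \left(4 \cdot 9 + 188\right) = - 4421 \left(36 + 188\right) = \left(-4421\right) 224 = -990304$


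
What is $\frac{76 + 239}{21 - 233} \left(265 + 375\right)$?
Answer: $- \frac{50400}{53} \approx -950.94$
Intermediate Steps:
$\frac{76 + 239}{21 - 233} \left(265 + 375\right) = \frac{315}{-212} \cdot 640 = 315 \left(- \frac{1}{212}\right) 640 = \left(- \frac{315}{212}\right) 640 = - \frac{50400}{53}$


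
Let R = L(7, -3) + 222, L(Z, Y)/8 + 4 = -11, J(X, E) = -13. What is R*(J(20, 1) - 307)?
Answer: -32640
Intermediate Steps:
L(Z, Y) = -120 (L(Z, Y) = -32 + 8*(-11) = -32 - 88 = -120)
R = 102 (R = -120 + 222 = 102)
R*(J(20, 1) - 307) = 102*(-13 - 307) = 102*(-320) = -32640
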